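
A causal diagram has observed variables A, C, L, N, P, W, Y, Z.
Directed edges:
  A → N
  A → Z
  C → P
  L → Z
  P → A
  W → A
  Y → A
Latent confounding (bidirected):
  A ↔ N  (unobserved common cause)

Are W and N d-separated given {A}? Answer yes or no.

Bayes-Ball from W | {A} reaches {C,N,P,Y}.
N ∈ reach(W|{A}) ⇒ W ⊥̸ N | {A}.

No — W and N are d-connected given {A}.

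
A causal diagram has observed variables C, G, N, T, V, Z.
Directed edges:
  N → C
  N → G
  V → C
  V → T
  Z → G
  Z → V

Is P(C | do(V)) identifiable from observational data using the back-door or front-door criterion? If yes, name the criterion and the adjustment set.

P(C|do(V)): backdoor, adjust for ∅.

desc(V)\{V}={C,T}; candidates ⊆ {G,N,Z}.
∅: V⊥C given ∅ in G with V→· removed — back-door holds.
P(C|do(V)) = P(C|V) — no adjustment needed.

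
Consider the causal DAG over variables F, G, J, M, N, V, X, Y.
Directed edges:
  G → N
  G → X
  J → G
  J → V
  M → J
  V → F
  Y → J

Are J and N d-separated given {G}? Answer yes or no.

Yes — J ⊥ N | {G}.

Bayes-Ball from J | {G} reaches {F,M,V,Y}.
N ∉ reach(J|{G}) ⇒ J ⊥ N | {G}.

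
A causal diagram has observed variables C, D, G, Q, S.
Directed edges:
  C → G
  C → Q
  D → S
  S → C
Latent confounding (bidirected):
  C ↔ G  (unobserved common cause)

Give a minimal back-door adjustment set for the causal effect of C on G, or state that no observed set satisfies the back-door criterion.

desc(C)\{C}={G,Q}; candidates ⊆ {D,S}.
C↔G: latent back-door arc(s) into C.
size 0: {}; under {} C still reaches {D,G,S} ∋ G.
size 1: {D}, {S}; under {D} C still reaches {G,S} ∋ G.
size 2: {D,S}; under {D,S} C still reaches {G} ∋ G.
C↔G cannot be blocked by any observed set — no back-door set.

C→G: no observed back-door set.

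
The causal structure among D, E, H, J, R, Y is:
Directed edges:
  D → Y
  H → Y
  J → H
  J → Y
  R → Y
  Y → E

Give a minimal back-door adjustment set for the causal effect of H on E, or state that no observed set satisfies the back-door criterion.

H→E: minimal back-door set {J}.

desc(H)\{H}={E,Y}; candidates ⊆ {D,J,R}.
size 0: {}; under {} H still reaches {E,J,Y} ∋ E.
{J}: H⊥E given {J} in G with H→· removed — back-door holds.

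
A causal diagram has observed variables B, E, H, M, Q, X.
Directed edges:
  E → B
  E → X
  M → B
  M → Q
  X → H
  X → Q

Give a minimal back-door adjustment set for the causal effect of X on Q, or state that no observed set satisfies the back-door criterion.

X→Q: minimal back-door set ∅.

desc(X)\{X}={H,Q}; candidates ⊆ {B,E,M}.
∅: X⊥Q given ∅ in G with X→· removed — back-door holds.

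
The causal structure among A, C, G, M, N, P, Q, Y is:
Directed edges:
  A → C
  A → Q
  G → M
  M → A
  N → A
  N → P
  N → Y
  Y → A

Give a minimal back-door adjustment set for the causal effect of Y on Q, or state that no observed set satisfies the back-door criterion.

desc(Y)\{Y}={A,C,Q}; candidates ⊆ {G,M,N,P}.
size 0: {}; under {} Y still reaches {A,C,N,P,Q} ∋ Q.
{N}: Y⊥Q given {N} in G with Y→· removed — back-door holds.

Y→Q: minimal back-door set {N}.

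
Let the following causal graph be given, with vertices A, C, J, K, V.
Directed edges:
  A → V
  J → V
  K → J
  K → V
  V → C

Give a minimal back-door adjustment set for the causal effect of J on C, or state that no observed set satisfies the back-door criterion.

desc(J)\{J}={C,V}; candidates ⊆ {A,K}.
size 0: {}; under {} J still reaches {C,K,V} ∋ C.
{K}: J⊥C given {K} in G with J→· removed — back-door holds.

J→C: minimal back-door set {K}.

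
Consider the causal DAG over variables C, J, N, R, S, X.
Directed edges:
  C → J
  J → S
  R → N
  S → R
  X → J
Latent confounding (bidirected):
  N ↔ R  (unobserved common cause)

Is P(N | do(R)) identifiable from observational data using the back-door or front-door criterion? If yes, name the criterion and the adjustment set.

desc(R)\{R}={N}; candidates ⊆ {C,J,S,X}.
R↔N: latent back-door arc(s) into R.
size 0: {}; under {} R still reaches {C,J,N,S,X} ∋ N.
size 1: {C}, {J}, {S} …(+1); under {C} R still reaches {J,N,S,X} ∋ N.
size 2: {C,J}, {C,S}, {C,X} …(+3); under {C,J} R still reaches {N,S} ∋ N.
R↔N cannot be blocked by any observed set — no back-door set.
No mediator lies on a directed R→…→N path.
Neither criterion identifies P(N|do(R)) in this graph.

P(N|do(R)): not identifiable (no BD/FD set).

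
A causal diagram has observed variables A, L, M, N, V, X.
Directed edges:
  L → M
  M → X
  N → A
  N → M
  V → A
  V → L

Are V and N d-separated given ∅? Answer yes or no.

Yes — V ⊥ N | ∅.

Bayes-Ball from V | ∅ reaches {A,L,M,X}.
N ∉ reach(V|∅) ⇒ V ⊥ N | ∅.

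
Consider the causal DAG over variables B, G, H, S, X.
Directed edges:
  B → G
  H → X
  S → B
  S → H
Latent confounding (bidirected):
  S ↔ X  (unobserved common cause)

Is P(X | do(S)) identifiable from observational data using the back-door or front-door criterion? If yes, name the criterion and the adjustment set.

P(X|do(S)): frontdoor, adjust for {H}.

desc(S)\{S}={B,G,H,X}; candidates ⊆ {—}.
S↔X: latent back-door arc(s) into S.
size 0: {}; under {} S still reaches {X} ∋ X.
S↔X cannot be blocked by any observed set — no back-door set.
{H}: (i) intercepts every directed S→X path; (ii) no back-door S→{H}; (iii) {S} blocks every back-door {H}→X. Front-door holds.
P(X|do(S)) = Σ_{H} P(H|S) Σ_{S'} P(X|H,S')P(S').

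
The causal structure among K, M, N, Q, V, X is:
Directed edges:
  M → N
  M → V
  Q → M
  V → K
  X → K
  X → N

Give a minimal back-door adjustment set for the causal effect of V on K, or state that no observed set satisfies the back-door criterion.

V→K: minimal back-door set ∅.

desc(V)\{V}={K}; candidates ⊆ {M,N,Q,X}.
∅: V⊥K given ∅ in G with V→· removed — back-door holds.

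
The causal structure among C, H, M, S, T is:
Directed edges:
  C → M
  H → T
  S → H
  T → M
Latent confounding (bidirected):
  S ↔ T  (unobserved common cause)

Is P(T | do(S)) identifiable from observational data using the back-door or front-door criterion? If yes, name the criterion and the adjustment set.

desc(S)\{S}={H,M,T}; candidates ⊆ {C}.
S↔T: latent back-door arc(s) into S.
size 0: {}; under {} S still reaches {M,T} ∋ T.
size 1: {C}; under {C} S still reaches {M,T} ∋ T.
S↔T cannot be blocked by any observed set — no back-door set.
{H}: (i) intercepts every directed S→T path; (ii) no back-door S→{H}; (iii) {S} blocks every back-door {H}→T. Front-door holds.
P(T|do(S)) = Σ_{H} P(H|S) Σ_{S'} P(T|H,S')P(S').

P(T|do(S)): frontdoor, adjust for {H}.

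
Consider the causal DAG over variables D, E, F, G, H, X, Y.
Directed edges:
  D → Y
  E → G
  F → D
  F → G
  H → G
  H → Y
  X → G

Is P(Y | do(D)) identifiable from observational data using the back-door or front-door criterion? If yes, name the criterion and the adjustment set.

P(Y|do(D)): backdoor, adjust for ∅.

desc(D)\{D}={Y}; candidates ⊆ {E,F,G,H,X}.
∅: D⊥Y given ∅ in G with D→· removed — back-door holds.
P(Y|do(D)) = P(Y|D) — no adjustment needed.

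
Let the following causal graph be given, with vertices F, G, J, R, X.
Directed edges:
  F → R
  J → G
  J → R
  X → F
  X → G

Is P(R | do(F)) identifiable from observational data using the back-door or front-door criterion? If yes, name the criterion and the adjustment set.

P(R|do(F)): backdoor, adjust for ∅.

desc(F)\{F}={R}; candidates ⊆ {G,J,X}.
∅: F⊥R given ∅ in G with F→· removed — back-door holds.
P(R|do(F)) = P(R|F) — no adjustment needed.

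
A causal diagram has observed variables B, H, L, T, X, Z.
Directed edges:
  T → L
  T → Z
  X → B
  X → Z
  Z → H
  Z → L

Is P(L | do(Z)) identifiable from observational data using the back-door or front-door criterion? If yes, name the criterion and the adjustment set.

P(L|do(Z)): backdoor, adjust for {T}.

desc(Z)\{Z}={H,L}; candidates ⊆ {B,T,X}.
size 0: {}; under {} Z still reaches {B,L,T,X} ∋ L.
{T}: Z⊥L given {T} in G with Z→· removed — back-door holds.
P(L|do(Z)) = Σ_{T} P(L|Z,T)·P(T).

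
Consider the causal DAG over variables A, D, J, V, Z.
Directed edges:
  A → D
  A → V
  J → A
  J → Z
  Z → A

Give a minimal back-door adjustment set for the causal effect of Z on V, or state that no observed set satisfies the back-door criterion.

Z→V: minimal back-door set {J}.

desc(Z)\{Z}={A,D,V}; candidates ⊆ {J}.
size 0: {}; under {} Z still reaches {A,D,J,V} ∋ V.
{J}: Z⊥V given {J} in G with Z→· removed — back-door holds.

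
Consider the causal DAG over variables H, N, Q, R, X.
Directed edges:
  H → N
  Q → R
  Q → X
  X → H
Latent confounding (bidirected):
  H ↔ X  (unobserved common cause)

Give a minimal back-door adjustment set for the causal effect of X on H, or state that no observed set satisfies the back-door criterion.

X→H: no observed back-door set.

desc(X)\{X}={H,N}; candidates ⊆ {Q,R}.
X↔H: latent back-door arc(s) into X.
size 0: {}; under {} X still reaches {H,N,Q,R} ∋ H.
size 1: {Q}, {R}; under {Q} X still reaches {H,N} ∋ H.
size 2: {Q,R}; under {Q,R} X still reaches {H,N} ∋ H.
X↔H cannot be blocked by any observed set — no back-door set.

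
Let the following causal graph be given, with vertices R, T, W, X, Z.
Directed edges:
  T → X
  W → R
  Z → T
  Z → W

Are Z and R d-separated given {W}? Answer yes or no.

Bayes-Ball from Z | {W} reaches {T,X}.
R ∉ reach(Z|{W}) ⇒ Z ⊥ R | {W}.

Yes — Z ⊥ R | {W}.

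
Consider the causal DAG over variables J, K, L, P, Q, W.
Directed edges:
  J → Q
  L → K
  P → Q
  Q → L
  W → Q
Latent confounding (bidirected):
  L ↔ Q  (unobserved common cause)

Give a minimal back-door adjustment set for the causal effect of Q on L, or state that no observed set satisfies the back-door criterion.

Q→L: no observed back-door set.

desc(Q)\{Q}={K,L}; candidates ⊆ {J,P,W}.
Q↔L: latent back-door arc(s) into Q.
size 0: {}; under {} Q still reaches {J,K,L,P,W} ∋ L.
size 1: {J}, {P}, {W}; under {J} Q still reaches {K,L,P,W} ∋ L.
size 2: {J,P}, {J,W}, {P,W}; under {J,P} Q still reaches {K,L,W} ∋ L.
Q↔L cannot be blocked by any observed set — no back-door set.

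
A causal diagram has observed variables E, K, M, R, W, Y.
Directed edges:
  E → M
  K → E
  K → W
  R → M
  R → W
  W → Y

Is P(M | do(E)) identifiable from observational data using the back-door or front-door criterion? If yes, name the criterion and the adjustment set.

P(M|do(E)): backdoor, adjust for ∅.

desc(E)\{E}={M}; candidates ⊆ {K,R,W,Y}.
∅: E⊥M given ∅ in G with E→· removed — back-door holds.
P(M|do(E)) = P(M|E) — no adjustment needed.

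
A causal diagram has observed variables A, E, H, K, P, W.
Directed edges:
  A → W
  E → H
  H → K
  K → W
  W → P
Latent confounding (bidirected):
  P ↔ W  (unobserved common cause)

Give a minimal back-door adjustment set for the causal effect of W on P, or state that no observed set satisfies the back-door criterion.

W→P: no observed back-door set.

desc(W)\{W}={P}; candidates ⊆ {A,E,H,K}.
W↔P: latent back-door arc(s) into W.
size 0: {}; under {} W still reaches {A,E,H,K,P} ∋ P.
size 1: {A}, {E}, {H} …(+1); under {A} W still reaches {E,H,K,P} ∋ P.
size 2: {A,E}, {A,H}, {A,K} …(+3); under {A,E} W still reaches {H,K,P} ∋ P.
W↔P cannot be blocked by any observed set — no back-door set.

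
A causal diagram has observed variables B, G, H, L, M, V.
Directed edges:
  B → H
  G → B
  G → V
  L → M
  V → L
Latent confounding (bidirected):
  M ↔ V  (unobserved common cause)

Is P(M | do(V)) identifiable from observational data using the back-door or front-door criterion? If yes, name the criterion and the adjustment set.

desc(V)\{V}={L,M}; candidates ⊆ {B,G,H}.
V↔M: latent back-door arc(s) into V.
size 0: {}; under {} V still reaches {B,G,H,M} ∋ M.
size 1: {B}, {G}, {H}; under {B} V still reaches {G,M} ∋ M.
size 2: {B,G}, {B,H}, {G,H}; under {B,G} V still reaches {M} ∋ M.
V↔M cannot be blocked by any observed set — no back-door set.
{L}: (i) intercepts every directed V→M path; (ii) no back-door V→{L}; (iii) {V} blocks every back-door {L}→M. Front-door holds.
P(M|do(V)) = Σ_{L} P(L|V) Σ_{V'} P(M|L,V')P(V').

P(M|do(V)): frontdoor, adjust for {L}.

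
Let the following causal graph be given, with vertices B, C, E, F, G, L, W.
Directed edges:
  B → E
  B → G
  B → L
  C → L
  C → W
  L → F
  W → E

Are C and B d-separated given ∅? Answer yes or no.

Bayes-Ball from C | ∅ reaches {E,F,L,W}.
B ∉ reach(C|∅) ⇒ C ⊥ B | ∅.

Yes — C ⊥ B | ∅.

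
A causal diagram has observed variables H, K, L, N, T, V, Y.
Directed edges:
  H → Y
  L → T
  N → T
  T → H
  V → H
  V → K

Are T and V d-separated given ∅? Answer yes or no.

Yes — T ⊥ V | ∅.

Bayes-Ball from T | ∅ reaches {H,L,N,Y}.
V ∉ reach(T|∅) ⇒ T ⊥ V | ∅.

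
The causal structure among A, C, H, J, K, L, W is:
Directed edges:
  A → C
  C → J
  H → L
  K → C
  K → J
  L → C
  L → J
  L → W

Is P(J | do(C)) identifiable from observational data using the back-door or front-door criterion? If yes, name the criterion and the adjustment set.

P(J|do(C)): backdoor, adjust for {K, L}.

desc(C)\{C}={J}; candidates ⊆ {A,H,K,L,W}.
size 0: {}; under {} C still reaches {A,H,J,K,L,W} ∋ J.
size 1: {A}, {H}, {K} …(+2); under {A} C still reaches {H,J,K,L,W} ∋ J.
{K,L}: C⊥J given {K,L} in G with C→· removed — back-door holds.
P(J|do(C)) = Σ_{K,L} P(J|C,K,L)·P(K,L).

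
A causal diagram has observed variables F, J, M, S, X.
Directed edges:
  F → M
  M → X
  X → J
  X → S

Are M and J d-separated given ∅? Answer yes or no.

Bayes-Ball from M | ∅ reaches {F,J,S,X}.
J ∈ reach(M|∅) ⇒ M ⊥̸ J | ∅.

No — M and J are d-connected given ∅.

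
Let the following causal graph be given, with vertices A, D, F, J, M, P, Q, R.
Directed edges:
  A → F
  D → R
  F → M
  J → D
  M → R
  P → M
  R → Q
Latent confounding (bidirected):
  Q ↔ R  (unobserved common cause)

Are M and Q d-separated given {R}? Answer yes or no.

Bayes-Ball from M | {R} reaches {A,D,F,J,P,Q}.
Q ∈ reach(M|{R}) ⇒ M ⊥̸ Q | {R}.

No — M and Q are d-connected given {R}.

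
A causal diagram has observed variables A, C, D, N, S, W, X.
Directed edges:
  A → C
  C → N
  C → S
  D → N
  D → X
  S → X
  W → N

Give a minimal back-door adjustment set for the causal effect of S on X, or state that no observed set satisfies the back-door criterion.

desc(S)\{S}={X}; candidates ⊆ {A,C,D,N,W}.
∅: S⊥X given ∅ in G with S→· removed — back-door holds.

S→X: minimal back-door set ∅.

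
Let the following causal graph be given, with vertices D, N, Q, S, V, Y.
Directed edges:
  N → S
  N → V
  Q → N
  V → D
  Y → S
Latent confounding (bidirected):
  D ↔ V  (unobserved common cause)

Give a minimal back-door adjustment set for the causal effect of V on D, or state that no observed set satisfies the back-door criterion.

desc(V)\{V}={D}; candidates ⊆ {N,Q,S,Y}.
V↔D: latent back-door arc(s) into V.
size 0: {}; under {} V still reaches {D,N,Q,S} ∋ D.
size 1: {N}, {Q}, {S} …(+1); under {N} V still reaches {D} ∋ D.
size 2: {N,Q}, {N,S}, {N,Y} …(+3); under {N,Q} V still reaches {D} ∋ D.
V↔D cannot be blocked by any observed set — no back-door set.

V→D: no observed back-door set.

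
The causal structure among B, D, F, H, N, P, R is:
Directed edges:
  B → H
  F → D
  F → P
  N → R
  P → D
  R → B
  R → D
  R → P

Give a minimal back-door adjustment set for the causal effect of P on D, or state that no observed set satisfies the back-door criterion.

desc(P)\{P}={D}; candidates ⊆ {B,F,H,N,R}.
size 0: {}; under {} P still reaches {B,D,F,H,N,R} ∋ D.
size 1: {B}, {F}, {H} …(+2); under {B} P still reaches {D,F,N,R} ∋ D.
{F,R}: P⊥D given {F,R} in G with P→· removed — back-door holds.

P→D: minimal back-door set {F, R}.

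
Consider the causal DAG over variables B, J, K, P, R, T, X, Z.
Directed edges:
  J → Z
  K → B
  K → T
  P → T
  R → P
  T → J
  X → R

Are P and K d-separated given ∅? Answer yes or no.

Bayes-Ball from P | ∅ reaches {J,R,T,X,Z}.
K ∉ reach(P|∅) ⇒ P ⊥ K | ∅.

Yes — P ⊥ K | ∅.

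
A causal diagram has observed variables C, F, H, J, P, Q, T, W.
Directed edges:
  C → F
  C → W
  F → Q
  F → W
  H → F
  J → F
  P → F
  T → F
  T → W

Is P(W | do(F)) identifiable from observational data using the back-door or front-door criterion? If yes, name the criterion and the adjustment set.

P(W|do(F)): backdoor, adjust for {C, T}.

desc(F)\{F}={Q,W}; candidates ⊆ {C,H,J,P,T}.
size 0: {}; under {} F still reaches {C,H,J,P,T,W} ∋ W.
size 1: {C}, {H}, {J} …(+2); under {C} F still reaches {H,J,P,T,W} ∋ W.
{C,T}: F⊥W given {C,T} in G with F→· removed — back-door holds.
P(W|do(F)) = Σ_{C,T} P(W|F,C,T)·P(C,T).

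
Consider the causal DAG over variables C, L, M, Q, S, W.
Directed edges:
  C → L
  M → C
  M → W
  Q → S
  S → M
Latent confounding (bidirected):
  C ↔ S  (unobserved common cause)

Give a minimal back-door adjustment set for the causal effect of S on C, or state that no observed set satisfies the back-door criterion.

desc(S)\{S}={C,L,M,W}; candidates ⊆ {Q}.
S↔C: latent back-door arc(s) into S.
size 0: {}; under {} S still reaches {C,L,Q} ∋ C.
size 1: {Q}; under {Q} S still reaches {C,L} ∋ C.
S↔C cannot be blocked by any observed set — no back-door set.

S→C: no observed back-door set.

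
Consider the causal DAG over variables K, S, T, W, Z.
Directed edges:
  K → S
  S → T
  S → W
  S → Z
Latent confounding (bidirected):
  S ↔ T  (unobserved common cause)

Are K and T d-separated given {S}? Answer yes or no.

Bayes-Ball from K | {S} reaches {T}.
T ∈ reach(K|{S}) ⇒ K ⊥̸ T | {S}.

No — K and T are d-connected given {S}.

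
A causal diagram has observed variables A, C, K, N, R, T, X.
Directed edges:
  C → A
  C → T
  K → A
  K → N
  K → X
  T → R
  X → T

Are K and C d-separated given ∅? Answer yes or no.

Bayes-Ball from K | ∅ reaches {A,N,R,T,X}.
C ∉ reach(K|∅) ⇒ K ⊥ C | ∅.

Yes — K ⊥ C | ∅.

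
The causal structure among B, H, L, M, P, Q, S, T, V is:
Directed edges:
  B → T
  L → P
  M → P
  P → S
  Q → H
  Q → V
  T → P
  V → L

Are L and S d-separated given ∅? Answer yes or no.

No — L and S are d-connected given ∅.

Bayes-Ball from L | ∅ reaches {H,P,Q,S,V}.
S ∈ reach(L|∅) ⇒ L ⊥̸ S | ∅.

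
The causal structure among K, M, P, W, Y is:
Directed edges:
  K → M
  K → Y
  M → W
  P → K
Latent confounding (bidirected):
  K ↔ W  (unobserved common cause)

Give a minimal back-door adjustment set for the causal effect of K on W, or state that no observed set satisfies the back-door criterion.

desc(K)\{K}={M,W,Y}; candidates ⊆ {P}.
K↔W: latent back-door arc(s) into K.
size 0: {}; under {} K still reaches {P,W} ∋ W.
size 1: {P}; under {P} K still reaches {W} ∋ W.
K↔W cannot be blocked by any observed set — no back-door set.

K→W: no observed back-door set.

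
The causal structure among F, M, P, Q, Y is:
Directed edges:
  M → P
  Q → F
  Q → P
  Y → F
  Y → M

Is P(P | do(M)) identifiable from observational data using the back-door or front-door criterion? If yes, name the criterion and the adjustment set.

P(P|do(M)): backdoor, adjust for ∅.

desc(M)\{M}={P}; candidates ⊆ {F,Q,Y}.
∅: M⊥P given ∅ in G with M→· removed — back-door holds.
P(P|do(M)) = P(P|M) — no adjustment needed.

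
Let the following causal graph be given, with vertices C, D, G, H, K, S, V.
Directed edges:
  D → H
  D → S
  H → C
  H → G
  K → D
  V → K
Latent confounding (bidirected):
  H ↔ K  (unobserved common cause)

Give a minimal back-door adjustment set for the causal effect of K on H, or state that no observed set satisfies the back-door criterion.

K→H: no observed back-door set.

desc(K)\{K}={C,D,G,H,S}; candidates ⊆ {V}.
K↔H: latent back-door arc(s) into K.
size 0: {}; under {} K still reaches {C,G,H,V} ∋ H.
size 1: {V}; under {V} K still reaches {C,G,H} ∋ H.
K↔H cannot be blocked by any observed set — no back-door set.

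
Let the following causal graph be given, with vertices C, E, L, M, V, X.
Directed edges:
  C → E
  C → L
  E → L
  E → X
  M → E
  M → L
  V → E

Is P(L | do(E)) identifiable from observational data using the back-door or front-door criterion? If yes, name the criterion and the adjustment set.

desc(E)\{E}={L,X}; candidates ⊆ {C,M,V}.
size 0: {}; under {} E still reaches {C,L,M,V} ∋ L.
size 1: {C}, {M}, {V}; under {C} E still reaches {L,M,V} ∋ L.
{C,M}: E⊥L given {C,M} in G with E→· removed — back-door holds.
P(L|do(E)) = Σ_{C,M} P(L|E,C,M)·P(C,M).

P(L|do(E)): backdoor, adjust for {C, M}.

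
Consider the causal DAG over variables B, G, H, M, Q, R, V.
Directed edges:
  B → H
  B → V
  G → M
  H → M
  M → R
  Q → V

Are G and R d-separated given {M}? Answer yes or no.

Yes — G ⊥ R | {M}.

Bayes-Ball from G | {M} reaches {B,H,V}.
R ∉ reach(G|{M}) ⇒ G ⊥ R | {M}.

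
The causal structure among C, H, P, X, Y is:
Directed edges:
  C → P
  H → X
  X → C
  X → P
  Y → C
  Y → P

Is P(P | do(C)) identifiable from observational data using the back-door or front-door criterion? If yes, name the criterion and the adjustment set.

desc(C)\{C}={P}; candidates ⊆ {H,X,Y}.
size 0: {}; under {} C still reaches {H,P,X,Y} ∋ P.
size 1: {H}, {X}, {Y}; under {H} C still reaches {P,X,Y} ∋ P.
{X,Y}: C⊥P given {X,Y} in G with C→· removed — back-door holds.
P(P|do(C)) = Σ_{X,Y} P(P|C,X,Y)·P(X,Y).

P(P|do(C)): backdoor, adjust for {X, Y}.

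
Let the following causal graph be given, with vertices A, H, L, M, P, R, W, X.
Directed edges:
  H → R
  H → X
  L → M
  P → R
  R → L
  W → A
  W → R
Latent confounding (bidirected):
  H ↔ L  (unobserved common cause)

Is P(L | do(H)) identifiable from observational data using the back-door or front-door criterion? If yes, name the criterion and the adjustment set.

desc(H)\{H}={L,M,R,X}; candidates ⊆ {A,P,W}.
H↔L: latent back-door arc(s) into H.
size 0: {}; under {} H still reaches {L,M} ∋ L.
size 1: {A}, {P}, {W}; under {A} H still reaches {L,M} ∋ L.
size 2: {A,P}, {A,W}, {P,W}; under {A,P} H still reaches {L,M} ∋ L.
H↔L cannot be blocked by any observed set — no back-door set.
{R}: (i) intercepts every directed H→L path; (ii) no back-door H→{R}; (iii) {H} blocks every back-door {R}→L. Front-door holds.
P(L|do(H)) = Σ_{R} P(R|H) Σ_{H'} P(L|R,H')P(H').

P(L|do(H)): frontdoor, adjust for {R}.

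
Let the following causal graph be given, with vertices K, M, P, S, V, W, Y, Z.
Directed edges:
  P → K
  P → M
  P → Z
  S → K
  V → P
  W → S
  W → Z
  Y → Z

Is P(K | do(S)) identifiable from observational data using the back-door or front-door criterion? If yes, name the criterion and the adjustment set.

desc(S)\{S}={K}; candidates ⊆ {M,P,V,W,Y,Z}.
∅: S⊥K given ∅ in G with S→· removed — back-door holds.
P(K|do(S)) = P(K|S) — no adjustment needed.

P(K|do(S)): backdoor, adjust for ∅.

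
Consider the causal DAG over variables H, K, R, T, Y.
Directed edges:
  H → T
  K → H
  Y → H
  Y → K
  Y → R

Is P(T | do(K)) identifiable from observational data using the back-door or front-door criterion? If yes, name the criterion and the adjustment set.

P(T|do(K)): backdoor, adjust for {Y}.

desc(K)\{K}={H,T}; candidates ⊆ {R,Y}.
size 0: {}; under {} K still reaches {H,R,T,Y} ∋ T.
{Y}: K⊥T given {Y} in G with K→· removed — back-door holds.
P(T|do(K)) = Σ_{Y} P(T|K,Y)·P(Y).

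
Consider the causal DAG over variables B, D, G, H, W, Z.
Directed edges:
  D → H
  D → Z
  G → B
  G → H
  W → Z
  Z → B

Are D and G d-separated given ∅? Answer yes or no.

Yes — D ⊥ G | ∅.

Bayes-Ball from D | ∅ reaches {B,H,Z}.
G ∉ reach(D|∅) ⇒ D ⊥ G | ∅.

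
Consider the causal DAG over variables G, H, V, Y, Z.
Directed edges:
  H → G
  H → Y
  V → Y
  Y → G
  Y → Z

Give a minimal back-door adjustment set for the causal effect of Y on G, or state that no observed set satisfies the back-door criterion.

desc(Y)\{Y}={G,Z}; candidates ⊆ {H,V}.
size 0: {}; under {} Y still reaches {G,H,V} ∋ G.
{H}: Y⊥G given {H} in G with Y→· removed — back-door holds.

Y→G: minimal back-door set {H}.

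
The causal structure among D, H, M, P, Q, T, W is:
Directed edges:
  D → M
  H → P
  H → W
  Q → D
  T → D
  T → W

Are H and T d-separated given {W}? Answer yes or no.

Bayes-Ball from H | {W} reaches {D,M,P,T}.
T ∈ reach(H|{W}) ⇒ H ⊥̸ T | {W}.

No — H and T are d-connected given {W}.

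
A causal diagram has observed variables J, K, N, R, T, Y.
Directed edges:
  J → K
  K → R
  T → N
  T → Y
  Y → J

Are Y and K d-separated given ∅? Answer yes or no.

Bayes-Ball from Y | ∅ reaches {J,K,N,R,T}.
K ∈ reach(Y|∅) ⇒ Y ⊥̸ K | ∅.

No — Y and K are d-connected given ∅.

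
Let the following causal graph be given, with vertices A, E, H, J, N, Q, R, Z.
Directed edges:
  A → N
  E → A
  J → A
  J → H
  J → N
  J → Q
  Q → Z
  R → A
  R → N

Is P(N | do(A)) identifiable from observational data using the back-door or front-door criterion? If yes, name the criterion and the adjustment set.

desc(A)\{A}={N}; candidates ⊆ {E,H,J,Q,R,Z}.
size 0: {}; under {} A still reaches {E,H,J,N,Q,R,Z} ∋ N.
size 1: {E}, {H}, {J} …(+3); under {E} A still reaches {H,J,N,Q,R,Z} ∋ N.
{J,R}: A⊥N given {J,R} in G with A→· removed — back-door holds.
P(N|do(A)) = Σ_{J,R} P(N|A,J,R)·P(J,R).

P(N|do(A)): backdoor, adjust for {J, R}.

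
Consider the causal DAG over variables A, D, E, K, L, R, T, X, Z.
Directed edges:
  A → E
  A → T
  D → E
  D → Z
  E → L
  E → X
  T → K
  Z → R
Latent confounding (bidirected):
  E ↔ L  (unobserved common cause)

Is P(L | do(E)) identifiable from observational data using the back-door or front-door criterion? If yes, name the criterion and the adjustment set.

desc(E)\{E}={L,X}; candidates ⊆ {A,D,K,R,T,Z}.
E↔L: latent back-door arc(s) into E.
size 0: {}; under {} E still reaches {A,D,K,L,R,T,Z} ∋ L.
size 1: {A}, {D}, {K} …(+3); under {A} E still reaches {D,L,R,Z} ∋ L.
size 2: {A,D}, {A,K}, {A,R} …(+12); under {A,D} E still reaches {L} ∋ L.
E↔L cannot be blocked by any observed set — no back-door set.
No mediator lies on a directed E→…→L path.
Neither criterion identifies P(L|do(E)) in this graph.

P(L|do(E)): not identifiable (no BD/FD set).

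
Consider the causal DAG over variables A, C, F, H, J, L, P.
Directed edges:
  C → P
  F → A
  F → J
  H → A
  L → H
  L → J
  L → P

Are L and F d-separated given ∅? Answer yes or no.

Yes — L ⊥ F | ∅.

Bayes-Ball from L | ∅ reaches {A,H,J,P}.
F ∉ reach(L|∅) ⇒ L ⊥ F | ∅.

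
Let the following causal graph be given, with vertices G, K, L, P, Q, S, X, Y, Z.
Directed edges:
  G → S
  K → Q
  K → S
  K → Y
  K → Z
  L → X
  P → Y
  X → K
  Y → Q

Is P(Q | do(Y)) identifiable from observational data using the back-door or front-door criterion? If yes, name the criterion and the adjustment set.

desc(Y)\{Y}={Q}; candidates ⊆ {G,K,L,P,S,X,Z}.
size 0: {}; under {} Y still reaches {K,L,P,Q,S,X,Z} ∋ Q.
{K}: Y⊥Q given {K} in G with Y→· removed — back-door holds.
P(Q|do(Y)) = Σ_{K} P(Q|Y,K)·P(K).

P(Q|do(Y)): backdoor, adjust for {K}.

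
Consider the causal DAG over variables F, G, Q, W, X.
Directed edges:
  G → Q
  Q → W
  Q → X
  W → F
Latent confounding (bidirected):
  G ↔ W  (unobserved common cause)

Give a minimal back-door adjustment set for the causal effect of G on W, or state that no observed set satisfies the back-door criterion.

G→W: no observed back-door set.

desc(G)\{G}={F,Q,W,X}; candidates ⊆ {—}.
G↔W: latent back-door arc(s) into G.
size 0: {}; under {} G still reaches {F,W} ∋ W.
G↔W cannot be blocked by any observed set — no back-door set.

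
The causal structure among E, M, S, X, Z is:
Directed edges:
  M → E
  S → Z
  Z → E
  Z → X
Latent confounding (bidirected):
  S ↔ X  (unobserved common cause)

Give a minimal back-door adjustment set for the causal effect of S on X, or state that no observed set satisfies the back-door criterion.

S→X: no observed back-door set.

desc(S)\{S}={E,X,Z}; candidates ⊆ {M}.
S↔X: latent back-door arc(s) into S.
size 0: {}; under {} S still reaches {X} ∋ X.
size 1: {M}; under {M} S still reaches {X} ∋ X.
S↔X cannot be blocked by any observed set — no back-door set.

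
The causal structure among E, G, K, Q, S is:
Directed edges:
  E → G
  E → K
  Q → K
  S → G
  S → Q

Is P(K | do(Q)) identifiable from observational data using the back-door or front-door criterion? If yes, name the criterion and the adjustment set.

desc(Q)\{Q}={K}; candidates ⊆ {E,G,S}.
∅: Q⊥K given ∅ in G with Q→· removed — back-door holds.
P(K|do(Q)) = P(K|Q) — no adjustment needed.

P(K|do(Q)): backdoor, adjust for ∅.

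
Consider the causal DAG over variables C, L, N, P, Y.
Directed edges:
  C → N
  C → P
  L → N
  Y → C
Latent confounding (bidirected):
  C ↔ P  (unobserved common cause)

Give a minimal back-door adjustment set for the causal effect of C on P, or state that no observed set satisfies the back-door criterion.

C→P: no observed back-door set.

desc(C)\{C}={N,P}; candidates ⊆ {L,Y}.
C↔P: latent back-door arc(s) into C.
size 0: {}; under {} C still reaches {P,Y} ∋ P.
size 1: {L}, {Y}; under {L} C still reaches {P,Y} ∋ P.
size 2: {L,Y}; under {L,Y} C still reaches {P} ∋ P.
C↔P cannot be blocked by any observed set — no back-door set.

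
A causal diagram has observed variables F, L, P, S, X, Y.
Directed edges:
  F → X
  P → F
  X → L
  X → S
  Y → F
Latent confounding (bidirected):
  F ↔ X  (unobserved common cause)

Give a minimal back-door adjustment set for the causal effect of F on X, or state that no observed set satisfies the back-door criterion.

desc(F)\{F}={L,S,X}; candidates ⊆ {P,Y}.
F↔X: latent back-door arc(s) into F.
size 0: {}; under {} F still reaches {L,P,S,X,Y} ∋ X.
size 1: {P}, {Y}; under {P} F still reaches {L,S,X,Y} ∋ X.
size 2: {P,Y}; under {P,Y} F still reaches {L,S,X} ∋ X.
F↔X cannot be blocked by any observed set — no back-door set.

F→X: no observed back-door set.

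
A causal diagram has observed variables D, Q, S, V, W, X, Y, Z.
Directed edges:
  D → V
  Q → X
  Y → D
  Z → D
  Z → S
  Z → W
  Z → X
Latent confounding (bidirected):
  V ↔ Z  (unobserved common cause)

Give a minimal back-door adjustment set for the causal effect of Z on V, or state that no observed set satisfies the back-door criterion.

Z→V: no observed back-door set.

desc(Z)\{Z}={D,S,V,W,X}; candidates ⊆ {Q,Y}.
Z↔V: latent back-door arc(s) into Z.
size 0: {}; under {} Z still reaches {V} ∋ V.
size 1: {Q}, {Y}; under {Q} Z still reaches {V} ∋ V.
size 2: {Q,Y}; under {Q,Y} Z still reaches {V} ∋ V.
Z↔V cannot be blocked by any observed set — no back-door set.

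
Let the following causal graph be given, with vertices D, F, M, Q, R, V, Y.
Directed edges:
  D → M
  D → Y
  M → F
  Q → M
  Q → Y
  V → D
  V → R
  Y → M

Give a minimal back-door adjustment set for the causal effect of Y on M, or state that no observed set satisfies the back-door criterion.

Y→M: minimal back-door set {D, Q}.

desc(Y)\{Y}={F,M}; candidates ⊆ {D,Q,R,V}.
size 0: {}; under {} Y still reaches {D,F,M,Q,R,V} ∋ M.
size 1: {D}, {Q}, {R} …(+1); under {D} Y still reaches {F,M,Q} ∋ M.
{D,Q}: Y⊥M given {D,Q} in G with Y→· removed — back-door holds.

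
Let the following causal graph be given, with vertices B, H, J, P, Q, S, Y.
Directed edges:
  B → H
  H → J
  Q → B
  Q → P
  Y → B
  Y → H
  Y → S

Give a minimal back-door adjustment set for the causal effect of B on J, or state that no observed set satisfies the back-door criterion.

B→J: minimal back-door set {Y}.

desc(B)\{B}={H,J}; candidates ⊆ {P,Q,S,Y}.
size 0: {}; under {} B still reaches {H,J,P,Q,S,Y} ∋ J.
{Y}: B⊥J given {Y} in G with B→· removed — back-door holds.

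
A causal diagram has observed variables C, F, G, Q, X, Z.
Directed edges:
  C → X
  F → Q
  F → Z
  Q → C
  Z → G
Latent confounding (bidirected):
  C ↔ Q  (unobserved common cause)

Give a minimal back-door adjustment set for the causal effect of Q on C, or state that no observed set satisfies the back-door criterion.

desc(Q)\{Q}={C,X}; candidates ⊆ {F,G,Z}.
Q↔C: latent back-door arc(s) into Q.
size 0: {}; under {} Q still reaches {C,F,G,X,Z} ∋ C.
size 1: {F}, {G}, {Z}; under {F} Q still reaches {C,X} ∋ C.
size 2: {F,G}, {F,Z}, {G,Z}; under {F,G} Q still reaches {C,X} ∋ C.
Q↔C cannot be blocked by any observed set — no back-door set.

Q→C: no observed back-door set.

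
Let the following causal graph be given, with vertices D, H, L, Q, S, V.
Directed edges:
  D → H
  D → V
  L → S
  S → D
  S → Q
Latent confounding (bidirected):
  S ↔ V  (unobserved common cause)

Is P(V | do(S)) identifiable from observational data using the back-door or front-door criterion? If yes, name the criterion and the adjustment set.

P(V|do(S)): frontdoor, adjust for {D}.

desc(S)\{S}={D,H,Q,V}; candidates ⊆ {L}.
S↔V: latent back-door arc(s) into S.
size 0: {}; under {} S still reaches {L,V} ∋ V.
size 1: {L}; under {L} S still reaches {V} ∋ V.
S↔V cannot be blocked by any observed set — no back-door set.
{D}: (i) intercepts every directed S→V path; (ii) no back-door S→{D}; (iii) {S} blocks every back-door {D}→V. Front-door holds.
P(V|do(S)) = Σ_{D} P(D|S) Σ_{S'} P(V|D,S')P(S').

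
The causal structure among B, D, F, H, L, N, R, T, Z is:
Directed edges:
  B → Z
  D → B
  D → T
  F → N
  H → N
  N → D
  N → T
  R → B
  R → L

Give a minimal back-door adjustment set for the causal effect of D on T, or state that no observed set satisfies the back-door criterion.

desc(D)\{D}={B,T,Z}; candidates ⊆ {F,H,L,N,R}.
size 0: {}; under {} D still reaches {F,H,N,T} ∋ T.
{N}: D⊥T given {N} in G with D→· removed — back-door holds.

D→T: minimal back-door set {N}.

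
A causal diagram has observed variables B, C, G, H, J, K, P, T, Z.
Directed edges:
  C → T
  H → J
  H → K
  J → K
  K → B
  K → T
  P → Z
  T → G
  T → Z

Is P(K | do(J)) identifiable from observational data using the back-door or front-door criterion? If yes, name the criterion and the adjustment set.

desc(J)\{J}={B,G,K,T,Z}; candidates ⊆ {C,H,P}.
size 0: {}; under {} J still reaches {B,G,H,K,T,Z} ∋ K.
{H}: J⊥K given {H} in G with J→· removed — back-door holds.
P(K|do(J)) = Σ_{H} P(K|J,H)·P(H).

P(K|do(J)): backdoor, adjust for {H}.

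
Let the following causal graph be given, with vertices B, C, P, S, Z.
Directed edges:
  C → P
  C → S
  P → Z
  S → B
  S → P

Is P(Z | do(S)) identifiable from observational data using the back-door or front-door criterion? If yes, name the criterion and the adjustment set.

desc(S)\{S}={B,P,Z}; candidates ⊆ {C}.
size 0: {}; under {} S still reaches {C,P,Z} ∋ Z.
{C}: S⊥Z given {C} in G with S→· removed — back-door holds.
P(Z|do(S)) = Σ_{C} P(Z|S,C)·P(C).

P(Z|do(S)): backdoor, adjust for {C}.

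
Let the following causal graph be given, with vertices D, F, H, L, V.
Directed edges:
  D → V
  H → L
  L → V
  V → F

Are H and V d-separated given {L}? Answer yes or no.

Yes — H ⊥ V | {L}.

Bayes-Ball from H | {L} reaches ∅.
V ∉ reach(H|{L}) ⇒ H ⊥ V | {L}.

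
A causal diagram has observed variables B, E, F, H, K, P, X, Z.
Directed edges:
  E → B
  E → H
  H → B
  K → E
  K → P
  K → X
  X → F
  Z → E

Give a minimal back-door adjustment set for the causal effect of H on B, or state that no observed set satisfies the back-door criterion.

desc(H)\{H}={B}; candidates ⊆ {E,F,K,P,X,Z}.
size 0: {}; under {} H still reaches {B,E,F,K,P,X,Z} ∋ B.
{E}: H⊥B given {E} in G with H→· removed — back-door holds.

H→B: minimal back-door set {E}.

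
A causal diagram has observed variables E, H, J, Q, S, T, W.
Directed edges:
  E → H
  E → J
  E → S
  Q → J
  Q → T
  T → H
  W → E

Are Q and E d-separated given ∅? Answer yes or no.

Bayes-Ball from Q | ∅ reaches {H,J,T}.
E ∉ reach(Q|∅) ⇒ Q ⊥ E | ∅.

Yes — Q ⊥ E | ∅.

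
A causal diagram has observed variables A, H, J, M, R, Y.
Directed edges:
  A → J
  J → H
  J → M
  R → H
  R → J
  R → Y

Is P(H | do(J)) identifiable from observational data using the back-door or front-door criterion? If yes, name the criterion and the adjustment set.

desc(J)\{J}={H,M}; candidates ⊆ {A,R,Y}.
size 0: {}; under {} J still reaches {A,H,R,Y} ∋ H.
{R}: J⊥H given {R} in G with J→· removed — back-door holds.
P(H|do(J)) = Σ_{R} P(H|J,R)·P(R).

P(H|do(J)): backdoor, adjust for {R}.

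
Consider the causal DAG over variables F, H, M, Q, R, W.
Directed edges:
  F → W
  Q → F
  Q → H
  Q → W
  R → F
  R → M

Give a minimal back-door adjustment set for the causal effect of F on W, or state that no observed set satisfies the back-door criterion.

F→W: minimal back-door set {Q}.

desc(F)\{F}={W}; candidates ⊆ {H,M,Q,R}.
size 0: {}; under {} F still reaches {H,M,Q,R,W} ∋ W.
{Q}: F⊥W given {Q} in G with F→· removed — back-door holds.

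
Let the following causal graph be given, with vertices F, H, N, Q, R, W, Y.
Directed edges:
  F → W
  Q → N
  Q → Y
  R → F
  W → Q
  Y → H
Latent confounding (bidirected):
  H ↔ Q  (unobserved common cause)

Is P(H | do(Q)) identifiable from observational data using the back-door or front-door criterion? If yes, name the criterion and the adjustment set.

P(H|do(Q)): frontdoor, adjust for {Y}.

desc(Q)\{Q}={H,N,Y}; candidates ⊆ {F,R,W}.
Q↔H: latent back-door arc(s) into Q.
size 0: {}; under {} Q still reaches {F,H,R,W} ∋ H.
size 1: {F}, {R}, {W}; under {F} Q still reaches {H,W} ∋ H.
size 2: {F,R}, {F,W}, {R,W}; under {F,R} Q still reaches {H,W} ∋ H.
Q↔H cannot be blocked by any observed set — no back-door set.
{Y}: (i) intercepts every directed Q→H path; (ii) no back-door Q→{Y}; (iii) {Q} blocks every back-door {Y}→H. Front-door holds.
P(H|do(Q)) = Σ_{Y} P(Y|Q) Σ_{Q'} P(H|Y,Q')P(Q').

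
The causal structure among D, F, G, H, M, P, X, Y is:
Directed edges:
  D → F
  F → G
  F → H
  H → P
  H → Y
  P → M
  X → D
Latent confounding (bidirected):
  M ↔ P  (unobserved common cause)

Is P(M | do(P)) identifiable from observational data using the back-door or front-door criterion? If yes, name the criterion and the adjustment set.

P(M|do(P)): not identifiable (no BD/FD set).

desc(P)\{P}={M}; candidates ⊆ {D,F,G,H,X,Y}.
P↔M: latent back-door arc(s) into P.
size 0: {}; under {} P still reaches {D,F,G,H,M,X,Y} ∋ M.
size 1: {D}, {F}, {G} …(+3); under {D} P still reaches {F,G,H,M,Y} ∋ M.
size 2: {D,F}, {D,G}, {D,H} …(+12); under {D,F} P still reaches {H,M,Y} ∋ M.
P↔M cannot be blocked by any observed set — no back-door set.
No mediator lies on a directed P→…→M path.
Neither criterion identifies P(M|do(P)) in this graph.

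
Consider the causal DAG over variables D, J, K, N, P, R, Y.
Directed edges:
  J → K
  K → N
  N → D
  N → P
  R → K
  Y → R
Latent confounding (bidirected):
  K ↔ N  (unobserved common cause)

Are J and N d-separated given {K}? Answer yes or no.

No — J and N are d-connected given {K}.

Bayes-Ball from J | {K} reaches {D,N,P,R,Y}.
N ∈ reach(J|{K}) ⇒ J ⊥̸ N | {K}.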